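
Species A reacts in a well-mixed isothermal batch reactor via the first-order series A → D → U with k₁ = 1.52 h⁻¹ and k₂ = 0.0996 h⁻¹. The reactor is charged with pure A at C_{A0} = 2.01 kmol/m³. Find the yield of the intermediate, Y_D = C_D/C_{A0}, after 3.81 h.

Solving the coupled first-order balances gives C_D(t) = [k₁/(k₂−k₁)]·C_{A0}·(e^(−k₁t) − e^(−k₂t)).
e^(−k₁t) = e^(−1.52×3.81) = e^(−5.791) = 0.003054; e^(−k₂t) = e^(−0.3795) = 0.6842.
C_D = 1.52×2.01/(0.0996−1.52) × (0.003054−0.6842) = (-2.151)×(-0.6812) = 1.465 kmol/m³.
Y_D = C_D/C_{A0} = 1.465/2.01 = 0.729.

0.729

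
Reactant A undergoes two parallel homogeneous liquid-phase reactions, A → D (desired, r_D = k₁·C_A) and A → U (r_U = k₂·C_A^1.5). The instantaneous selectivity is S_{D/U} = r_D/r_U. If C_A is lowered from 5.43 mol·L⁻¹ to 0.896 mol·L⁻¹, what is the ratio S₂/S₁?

2.46

S_{D/U} = (k₁/k₂)·C_A^-0.5, so S₂/S₁ = (C_{A,2}/C_{A,1})^-0.5.
= (0.896/5.43)^(-0.5) = (0.1650)^(-0.5) = 2.46.
Selectivity toward D rises as C_A falls — low-concentration operation is favoured.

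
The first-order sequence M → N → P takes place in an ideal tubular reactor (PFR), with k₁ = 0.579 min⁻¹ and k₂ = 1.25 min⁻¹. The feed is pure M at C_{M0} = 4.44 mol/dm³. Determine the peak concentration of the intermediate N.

At the optimum, C_{N,max}/C_{M0} = (k₁/k₂)^[k₂/(k₂−k₁)].
= (0.579/1.25)^(1.25/(1.25−0.579)) = (0.4632)^(1.863) = 0.2384.
C_{N,max} = 0.2384×4.44 = 1.06 mol/dm³.

1.06 mol/dm³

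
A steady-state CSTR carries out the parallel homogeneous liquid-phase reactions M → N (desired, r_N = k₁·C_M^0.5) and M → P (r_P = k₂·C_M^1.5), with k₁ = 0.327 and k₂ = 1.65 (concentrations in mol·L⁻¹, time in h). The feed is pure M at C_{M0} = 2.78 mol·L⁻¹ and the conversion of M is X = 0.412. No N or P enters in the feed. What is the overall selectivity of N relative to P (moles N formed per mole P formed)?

0.121

Exit C_M = C_{M0}(1−X) = 2.78×0.588 = 1.635 mol·L⁻¹.
A CSTR operates uniformly at the exit composition, giving r_N = 0.4181 and r_P = 3.448 (each k·C_M^n at C_M = 1.635).
Overall selectivity = C_N/C_P = r_Nτ/(r_Pτ) = r_N/r_P = 0.121.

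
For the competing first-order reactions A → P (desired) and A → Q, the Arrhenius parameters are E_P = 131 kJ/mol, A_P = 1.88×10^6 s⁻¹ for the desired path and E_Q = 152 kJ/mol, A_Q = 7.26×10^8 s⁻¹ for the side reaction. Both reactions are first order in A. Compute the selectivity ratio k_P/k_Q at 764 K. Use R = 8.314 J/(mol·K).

Since both paths have the same order in A, the concentration cancels and S_{P/Q} = k_P/k_Q = (A_P/A_Q)·exp[(E_Q−E_P)/(RT)].
(E_Q−E_P)/(RT) = (152−131)×10³/(8.314×764) = 21000/6352 = 3.306.
k_P/k_Q = (1.88×10^6/7.26×10^8)·exp(3.306) = 0.002590 × 27.28 = 0.0706.
Since E_P < E_Q, lowering the temperature improves selectivity toward P.

0.0706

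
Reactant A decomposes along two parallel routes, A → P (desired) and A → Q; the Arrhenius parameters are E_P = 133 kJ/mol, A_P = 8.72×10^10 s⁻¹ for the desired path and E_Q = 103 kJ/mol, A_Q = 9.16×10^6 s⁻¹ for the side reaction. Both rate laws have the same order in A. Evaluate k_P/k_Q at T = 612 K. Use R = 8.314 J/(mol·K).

26.2

k_P/k_Q = (A_P/A_Q)·exp[−(E_P−E_Q)/(RT)] = (A_P/A_Q)·exp[(E_Q−E_P)/(RT)].
(E_Q−E_P)/(RT) = (103−133)×10³/(8.314×612) = -30000/5088 = -5.896.
k_P/k_Q = (8.72×10^10/9.16×10^6)·exp(-5.896) = 9520 × 0.002750 = 26.2.
Since E_P > E_Q, raising the temperature improves selectivity toward P.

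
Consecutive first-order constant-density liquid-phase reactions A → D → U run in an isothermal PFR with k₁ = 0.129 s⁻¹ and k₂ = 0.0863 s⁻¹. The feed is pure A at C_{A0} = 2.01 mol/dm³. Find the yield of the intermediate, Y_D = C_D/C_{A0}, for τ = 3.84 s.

Solving the coupled first-order balances gives C_D(τ) = [k₁/(k₂−k₁)]·C_{A0}·(e^(−k₁τ) − e^(−k₂τ)).
e^(−k₁τ) = e^(−0.129×3.84) = e^(−0.4954) = 0.6094; e^(−k₂τ) = e^(−0.3314) = 0.7179.
C_D = 0.129×2.01/(0.0863−0.129) × (0.6094−0.7179) = (-6.072)×(-0.1086) = 0.6593 mol/dm³.
Y_D = C_D/C_{A0} = 0.6593/2.01 = 0.328.

0.328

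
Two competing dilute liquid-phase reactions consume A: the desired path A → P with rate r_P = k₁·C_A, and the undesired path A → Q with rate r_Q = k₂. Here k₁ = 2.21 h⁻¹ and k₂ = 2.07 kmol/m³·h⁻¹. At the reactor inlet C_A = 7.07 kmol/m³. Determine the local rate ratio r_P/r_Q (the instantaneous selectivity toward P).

7.55

S_{P/Q} = r_P/r_Q = (k₁·C_A)/(k₂) = (k₁/k₂)·C_A.
= (2.21×7.070) / (2.07) = 15.62/2.070 = 7.55.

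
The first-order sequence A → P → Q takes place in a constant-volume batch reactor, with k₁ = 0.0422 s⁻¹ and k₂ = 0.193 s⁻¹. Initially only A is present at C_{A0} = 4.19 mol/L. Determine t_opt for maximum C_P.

Setting dC_P/dt = 0 gives t_opt = ln(k₂/k₁)/(k₂−k₁).
= ln(0.193/0.0422)/(0.193−0.0422) = ln(4.573)/0.1508 = 1.520/0.1508 = 10.1 s.

10.1 s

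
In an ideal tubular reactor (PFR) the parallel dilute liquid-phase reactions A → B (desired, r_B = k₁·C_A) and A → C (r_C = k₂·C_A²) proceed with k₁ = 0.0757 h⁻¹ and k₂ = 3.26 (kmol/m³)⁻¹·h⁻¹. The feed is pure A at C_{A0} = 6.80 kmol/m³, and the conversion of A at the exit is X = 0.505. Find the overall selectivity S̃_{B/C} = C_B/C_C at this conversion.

0.00475

C_A = C_{A0}(1−X) = 3.366 kmol/m³.
Along a PFR/batch, dC_B/dC_A = −r_B/(r_B+r_C) = −k₁/(k₁+k₂·C_A).
Integrating from C_{A0} to C_A: C_B = (0.0757/3.26)·ln[(0.0757+3.26·6.80)/(0.0757+3.26·3.37)] = 0.02322·ln(22.24/11.05) = 0.01625 kmol/m³.
C_C = (C_{A0}−C_A)−C_B = 3.418 kmol/m³; S̃_{B/C} = 0.01625/3.418 = 0.00475.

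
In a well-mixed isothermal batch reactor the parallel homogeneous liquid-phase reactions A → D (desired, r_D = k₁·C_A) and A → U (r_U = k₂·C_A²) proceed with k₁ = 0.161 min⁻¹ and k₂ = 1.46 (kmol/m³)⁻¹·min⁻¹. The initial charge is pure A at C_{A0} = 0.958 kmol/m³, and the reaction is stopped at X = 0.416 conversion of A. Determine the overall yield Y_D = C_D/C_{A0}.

C_A = C_{A0}(1−X) = 0.5595 kmol/m³.
Along a PFR/batch, dC_D/dC_A = −r_D/(r_D+r_U) = −k₁/(k₁+k₂·C_A).
Integrating from C_{A0} to C_A: C_D = (0.161/1.46)·ln[(0.161+1.46·0.958)/(0.161+1.46·0.559)] = 0.1103·ln(1.560/0.9778) = 0.05149 kmol/m³.
Y_D = C_D/C_{A0} = 0.05149/0.958 = 0.0537.

0.0537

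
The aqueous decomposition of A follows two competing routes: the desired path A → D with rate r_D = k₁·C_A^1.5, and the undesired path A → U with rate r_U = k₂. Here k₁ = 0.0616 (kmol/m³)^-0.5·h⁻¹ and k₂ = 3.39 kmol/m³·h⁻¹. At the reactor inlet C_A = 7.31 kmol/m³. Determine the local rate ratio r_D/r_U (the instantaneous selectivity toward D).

0.359

S_{D/U} = r_D/r_U = (k₁·C_A^1.5)/(k₂) = (k₁/k₂)·C_A^1.5.
= (0.0616×7.310^1.5) / (3.39) = 1.217/3.390 = 0.359.
Since the desired path is higher order in A, keeping C_A high (PFR or concentrated feed) favours D.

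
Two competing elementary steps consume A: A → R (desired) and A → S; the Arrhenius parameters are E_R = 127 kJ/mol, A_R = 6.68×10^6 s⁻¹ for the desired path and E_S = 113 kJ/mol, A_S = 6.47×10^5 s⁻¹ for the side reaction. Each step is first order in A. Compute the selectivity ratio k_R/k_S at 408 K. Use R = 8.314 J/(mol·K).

k_R/k_S = (A_R/A_S)·exp[−(E_R−E_S)/(RT)] = (A_R/A_S)·exp[(E_S−E_R)/(RT)].
(E_S−E_R)/(RT) = (113−127)×10³/(8.314×408) = -14000/3392 = -4.127.
k_R/k_S = (6.68×10^6/6.47×10^5)·exp(-4.127) = 10.32 × 0.01613 = 0.167.
Since E_R > E_S, raising the temperature improves selectivity toward R.

0.167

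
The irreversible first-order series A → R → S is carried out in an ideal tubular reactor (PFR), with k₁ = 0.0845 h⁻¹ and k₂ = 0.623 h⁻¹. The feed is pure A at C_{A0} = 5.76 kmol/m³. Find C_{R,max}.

At the optimum, C_{R,max}/C_{A0} = (k₁/k₂)^[k₂/(k₂−k₁)].
= (0.0845/0.623)^(0.623/(0.623−0.0845)) = (0.1356)^(1.157) = 0.09913.
C_{R,max} = 0.09913×5.76 = 0.571 kmol/m³.

0.571 kmol/m³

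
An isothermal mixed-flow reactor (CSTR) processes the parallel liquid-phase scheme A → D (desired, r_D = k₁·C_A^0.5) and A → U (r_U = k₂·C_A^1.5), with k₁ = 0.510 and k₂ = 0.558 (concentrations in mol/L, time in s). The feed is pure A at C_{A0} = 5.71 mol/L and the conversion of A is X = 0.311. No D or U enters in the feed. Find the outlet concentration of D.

Exit C_A = C_{A0}(1−X) = 5.71×0.689 = 3.934 mol/L.
In a CSTR the entire volume is at exit conditions, so r_D = 0.510×3.934^0.5 = 1.012 and r_U = 0.558×3.934^1.5 = 4.354.
Fraction of consumed A going to D: r_D/(r_D+r_U) = 0.1885.
C_D = 0.1885·C_{A0}·X = 0.1885×5.71×0.311 = 0.335 mol/L.

0.335 mol/L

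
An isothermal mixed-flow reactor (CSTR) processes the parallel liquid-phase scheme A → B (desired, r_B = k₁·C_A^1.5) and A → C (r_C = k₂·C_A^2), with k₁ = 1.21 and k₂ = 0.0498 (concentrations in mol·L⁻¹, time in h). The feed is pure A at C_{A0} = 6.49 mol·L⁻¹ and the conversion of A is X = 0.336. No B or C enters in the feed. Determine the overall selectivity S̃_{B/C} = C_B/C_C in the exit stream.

Exit C_A = C_{A0}(1−X) = 6.49×0.664 = 4.309 mol·L⁻¹.
Rates in a CSTR are evaluated at the outlet concentration: r_B = 1.21×4.309^1.5 = 10.82, r_C = 0.0498×4.309^2 = 0.9248.
Overall selectivity = C_B/C_C = r_Bτ/(r_Cτ) = r_B/r_C = 11.7.

11.7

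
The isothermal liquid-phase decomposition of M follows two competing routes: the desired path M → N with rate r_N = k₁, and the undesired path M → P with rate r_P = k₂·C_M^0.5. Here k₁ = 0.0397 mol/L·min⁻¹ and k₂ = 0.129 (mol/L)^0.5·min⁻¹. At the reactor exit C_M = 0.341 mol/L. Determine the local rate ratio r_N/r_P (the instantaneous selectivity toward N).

S_{N/P} = r_N/r_P = (k₁)/(k₂·C_M^0.5) = (k₁/k₂)·C_M^-0.5.
= (0.0397) / (0.129×0.3410^0.5) = 0.03970/0.07533 = 0.527.
The undesired path is higher order in M, so low C_M (CSTR or dilute feed) favours N.

0.527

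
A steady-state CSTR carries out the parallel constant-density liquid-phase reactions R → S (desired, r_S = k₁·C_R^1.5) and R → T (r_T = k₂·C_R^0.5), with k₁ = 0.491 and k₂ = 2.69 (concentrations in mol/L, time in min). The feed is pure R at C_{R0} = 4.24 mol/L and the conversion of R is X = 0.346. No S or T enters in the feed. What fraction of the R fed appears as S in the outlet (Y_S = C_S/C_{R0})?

0.116

Exit C_R = C_{R0}(1−X) = 4.24×0.654 = 2.773 mol/L.
In a CSTR the entire volume is at exit conditions, so r_S = 0.491×2.773^1.5 = 2.267 and r_T = 2.69×2.773^0.5 = 4.479.
Fraction of consumed R going to S: r_S/(r_S+r_T) = 0.3361.
C_S = 0.3361·C_{R0}·X = 0.3361×4.24×0.346 = 0.493 mol/L; Y_S = C_S/C_{R0} = 0.116.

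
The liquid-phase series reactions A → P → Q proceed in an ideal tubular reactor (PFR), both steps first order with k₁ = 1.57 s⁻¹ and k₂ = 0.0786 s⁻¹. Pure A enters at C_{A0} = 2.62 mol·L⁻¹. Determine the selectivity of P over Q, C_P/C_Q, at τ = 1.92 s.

8.77

The intermediate concentration in a first-order A→B→C sequence is C_P = k₁C_{A0}(e^(−k₁τ) − e^(−k₂τ))/(k₂−k₁).
e^(−k₁τ) = e^(−1.57×1.92) = e^(−3.014) = 0.04908; e^(−k₂τ) = e^(−0.1509) = 0.8599.
C_P = 1.57×2.62/(0.0786−1.57) × (0.04908−0.8599) = (-2.758)×(-0.8108) = 2.236 mol·L⁻¹.
C_A = C_{A0}e^(−k₁τ) = 0.1286 mol·L⁻¹, so C_Q = C_{A0}−C_A−C_P = 0.2550 mol·L⁻¹; C_P/C_Q = 8.77.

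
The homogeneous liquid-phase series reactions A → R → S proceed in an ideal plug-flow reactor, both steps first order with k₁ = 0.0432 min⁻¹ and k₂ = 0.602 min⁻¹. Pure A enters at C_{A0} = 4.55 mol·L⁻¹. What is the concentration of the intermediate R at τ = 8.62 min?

The intermediate concentration in a first-order A→B→C sequence is C_R = k₁C_{A0}(e^(−k₁τ) − e^(−k₂τ))/(k₂−k₁).
e^(−k₁τ) = e^(−0.0432×8.62) = e^(−0.3724) = 0.6891; e^(−k₂τ) = e^(−5.189) = 0.005576.
C_R = 0.0432×4.55/(0.602−0.0432) × (0.6891−0.005576) = 0.3518×0.6835 = 0.2404 mol·L⁻¹.

0.240 mol·L⁻¹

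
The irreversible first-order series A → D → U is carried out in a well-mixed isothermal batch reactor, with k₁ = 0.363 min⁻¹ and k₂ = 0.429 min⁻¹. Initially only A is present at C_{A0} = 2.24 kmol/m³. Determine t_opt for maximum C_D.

Setting dC_D/dt = 0 gives t_opt = ln(k₂/k₁)/(k₂−k₁).
= ln(0.429/0.363)/(0.429−0.363) = ln(1.182)/0.06600 = 0.1671/0.06600 = 2.53 min.

2.53 min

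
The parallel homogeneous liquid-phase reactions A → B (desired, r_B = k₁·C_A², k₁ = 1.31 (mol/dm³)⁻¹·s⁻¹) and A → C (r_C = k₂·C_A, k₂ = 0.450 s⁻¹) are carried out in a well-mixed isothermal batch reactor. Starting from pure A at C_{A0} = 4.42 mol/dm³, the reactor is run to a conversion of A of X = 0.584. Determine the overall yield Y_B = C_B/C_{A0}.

C_A = C_{A0}(1−X) = 1.839 mol/dm³.
Along a PFR/batch, dC_C/dC_A = −r_C/(r_B+r_C) = −k₂/(k₂+k₁·C_A).
Integrating from C_{A0} to C_A: C_C = (0.450/1.31)·ln[(0.450+1.31·4.42)/(0.450+1.31·1.84)] = 0.3435·ln(6.240/2.859) = 0.2682 mol/dm³.
Then C_B = (C_{A0}−C_A) − C_C = 2.581 − 0.2682 = 2.313 mol/dm³.
Y_B = C_B/C_{A0} = 2.313/4.42 = 0.523.

0.523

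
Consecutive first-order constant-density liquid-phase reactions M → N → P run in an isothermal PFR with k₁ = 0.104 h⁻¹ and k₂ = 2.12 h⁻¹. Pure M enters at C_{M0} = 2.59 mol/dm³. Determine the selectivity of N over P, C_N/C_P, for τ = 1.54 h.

Solving the coupled first-order balances gives C_N(τ) = [k₁/(k₂−k₁)]·C_{M0}·(e^(−k₁τ) − e^(−k₂τ)).
e^(−k₁τ) = e^(−0.104×1.54) = e^(−0.1602) = 0.8520; e^(−k₂τ) = e^(−3.265) = 0.03820.
C_N = 0.104×2.59/(2.12−0.104) × (0.8520−0.03820) = 0.1336×0.8138 = 0.1087 mol/dm³.
C_M = C_{M0}e^(−k₁τ) = 2.207 mol/dm³, so C_P = C_{M0}−C_M−C_N = 0.2746 mol/dm³; C_N/C_P = 0.396.

0.396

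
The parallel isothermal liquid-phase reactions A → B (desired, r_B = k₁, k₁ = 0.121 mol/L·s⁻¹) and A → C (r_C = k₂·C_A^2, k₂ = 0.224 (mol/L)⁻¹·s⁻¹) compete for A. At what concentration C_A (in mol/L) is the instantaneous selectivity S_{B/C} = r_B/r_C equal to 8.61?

S_{B/C} = (k₁/k₂)·C_A^-2 ⇒ C_A = (S·k₂/k₁)^(-0.5).
= (8.61×0.224/0.121)^(-0.5) = (15.94)^(-0.5) = 0.250 mol/L.

0.250 mol/L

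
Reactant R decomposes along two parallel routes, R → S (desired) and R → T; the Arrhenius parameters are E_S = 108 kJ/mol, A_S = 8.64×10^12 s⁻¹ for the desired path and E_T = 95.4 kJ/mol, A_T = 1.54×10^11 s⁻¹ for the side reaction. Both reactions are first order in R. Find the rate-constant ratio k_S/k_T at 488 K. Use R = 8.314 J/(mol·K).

2.51

k_S/k_T = (A_S/A_T)·exp[−(E_S−E_T)/(RT)] = (A_S/A_T)·exp[(E_T−E_S)/(RT)].
(E_T−E_S)/(RT) = (95.4−108)×10³/(8.314×488) = -12600/4057 = -3.106.
k_S/k_T = (8.64×10^12/1.54×10^11)·exp(-3.106) = 56.10 × 0.04480 = 2.51.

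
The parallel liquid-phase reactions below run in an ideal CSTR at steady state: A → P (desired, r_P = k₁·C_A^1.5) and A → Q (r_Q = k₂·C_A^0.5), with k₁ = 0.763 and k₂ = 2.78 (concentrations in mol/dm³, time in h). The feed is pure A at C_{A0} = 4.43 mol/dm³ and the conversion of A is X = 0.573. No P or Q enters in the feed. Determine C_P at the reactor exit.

Exit C_A = C_{A0}(1−X) = 4.43×0.427 = 1.892 mol/dm³.
A CSTR operates uniformly at the exit composition, giving r_P = 1.985 and r_Q = 3.823 (each k·C_A^n at C_A = 1.892).
Fraction of consumed A going to P: r_P/(r_P+r_Q) = 0.3417.
C_P = 0.3417·C_{A0}·X = 0.3417×4.43×0.573 = 0.867 mol/dm³.

0.867 mol/dm³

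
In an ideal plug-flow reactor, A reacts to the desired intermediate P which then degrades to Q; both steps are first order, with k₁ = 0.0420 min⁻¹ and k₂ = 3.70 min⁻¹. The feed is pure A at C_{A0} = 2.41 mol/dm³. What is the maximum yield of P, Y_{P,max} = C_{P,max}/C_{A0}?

Evaluating C_P at τ_opt = ln(k₂/k₁)/(k₂−k₁) gives C_{P,max}/C_{A0} = (k₁/k₂)^[k₂/(k₂−k₁)].
= (0.0420/3.70)^(3.70/(3.70−0.0420)) = (0.01135)^(1.011) = 0.01078.

0.0108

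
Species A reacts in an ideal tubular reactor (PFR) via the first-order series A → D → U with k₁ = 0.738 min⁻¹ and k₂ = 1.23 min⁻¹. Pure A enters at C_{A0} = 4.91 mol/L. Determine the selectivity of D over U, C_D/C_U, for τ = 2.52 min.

The intermediate concentration in a first-order A→B→C sequence is C_D = k₁C_{A0}(e^(−k₁τ) − e^(−k₂τ))/(k₂−k₁).
e^(−k₁τ) = e^(−0.738×2.52) = e^(−1.860) = 0.1557; e^(−k₂τ) = e^(−3.100) = 0.04507.
C_D = 0.738×4.91/(1.23−0.738) × (0.1557−0.04507) = 7.365×0.1106 = 0.8149 mol/L.
C_A = C_{A0}e^(−k₁τ) = 0.7645 mol/L, so C_U = C_{A0}−C_A−C_D = 3.331 mol/L; C_D/C_U = 0.245.

0.245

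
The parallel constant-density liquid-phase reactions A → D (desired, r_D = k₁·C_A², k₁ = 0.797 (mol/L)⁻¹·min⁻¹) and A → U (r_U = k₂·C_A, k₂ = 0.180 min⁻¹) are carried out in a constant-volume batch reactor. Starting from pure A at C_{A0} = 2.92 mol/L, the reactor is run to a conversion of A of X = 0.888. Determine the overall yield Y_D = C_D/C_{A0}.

C_A = C_{A0}(1−X) = 0.3270 mol/L.
Along a PFR/batch, dC_U/dC_A = −r_U/(r_D+r_U) = −k₂/(k₂+k₁·C_A).
Integrating from C_{A0} to C_A: C_U = (0.180/0.797)·ln[(0.180+0.797·2.92)/(0.180+0.797·0.327)] = 0.2258·ln(2.507/0.4407) = 0.3927 mol/L.
Then C_D = (C_{A0}−C_A) − C_U = 2.593 − 0.3927 = 2.200 mol/L.
Y_D = C_D/C_{A0} = 2.200/2.92 = 0.754.

0.754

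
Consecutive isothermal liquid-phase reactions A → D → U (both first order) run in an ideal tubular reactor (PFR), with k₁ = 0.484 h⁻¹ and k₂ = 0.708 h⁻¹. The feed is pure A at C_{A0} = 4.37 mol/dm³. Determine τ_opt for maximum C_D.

Setting dC_D/dτ = 0 gives τ_opt = ln(k₂/k₁)/(k₂−k₁).
= ln(0.708/0.484)/(0.708−0.484) = ln(1.463)/0.2240 = 0.3804/0.2240 = 1.70 h.

1.70 h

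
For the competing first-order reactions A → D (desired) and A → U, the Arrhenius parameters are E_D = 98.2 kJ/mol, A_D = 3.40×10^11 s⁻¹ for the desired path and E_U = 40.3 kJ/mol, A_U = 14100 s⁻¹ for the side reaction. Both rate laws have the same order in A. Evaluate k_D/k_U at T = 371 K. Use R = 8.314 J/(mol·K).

With equal orders, S_{D/U} = k_D/k_U = (A_D/A_U)·exp[(E_U−E_D)/(RT)].
(E_U−E_D)/(RT) = (40.3−98.2)×10³/(8.314×371) = -57900/3084 = -18.77.
k_D/k_U = (3.40×10^11/14100)·exp(-18.77) = 2.411×10^7 × 7.042×10^-9 = 0.170.
Since E_D > E_U, raising the temperature improves selectivity toward D.

0.170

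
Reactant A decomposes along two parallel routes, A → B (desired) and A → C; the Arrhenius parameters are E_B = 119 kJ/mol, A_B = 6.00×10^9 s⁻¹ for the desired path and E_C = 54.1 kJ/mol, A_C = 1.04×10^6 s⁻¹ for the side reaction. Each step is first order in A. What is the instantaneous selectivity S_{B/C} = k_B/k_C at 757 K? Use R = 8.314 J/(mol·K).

0.192

k_B/k_C = (A_B/A_C)·exp[−(E_B−E_C)/(RT)] = (A_B/A_C)·exp[(E_C−E_B)/(RT)].
(E_C−E_B)/(RT) = (54.1−119)×10³/(8.314×757) = -64900/6294 = -10.31.
k_B/k_C = (6.00×10^9/1.04×10^6)·exp(-10.31) = 5769 × 3.324×10^-5 = 0.192.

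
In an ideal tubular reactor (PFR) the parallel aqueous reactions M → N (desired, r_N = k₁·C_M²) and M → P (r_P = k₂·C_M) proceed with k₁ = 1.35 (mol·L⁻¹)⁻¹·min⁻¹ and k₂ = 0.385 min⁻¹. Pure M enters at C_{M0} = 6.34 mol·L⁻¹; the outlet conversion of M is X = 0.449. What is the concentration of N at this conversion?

2.69 mol·L⁻¹

C_M = C_{M0}(1−X) = 3.493 mol·L⁻¹.
Along a PFR/batch, dC_P/dC_M = −r_P/(r_N+r_P) = −k₂/(k₂+k₁·C_M).
Integrating from C_{M0} to C_M: C_P = (0.385/1.35)·ln[(0.385+1.35·6.34)/(0.385+1.35·3.49)] = 0.2852·ln(8.944/5.101) = 0.1601 mol·L⁻¹.
Then C_N = (C_{M0}−C_M) − C_P = 2.847 − 0.1601 = 2.687 mol·L⁻¹.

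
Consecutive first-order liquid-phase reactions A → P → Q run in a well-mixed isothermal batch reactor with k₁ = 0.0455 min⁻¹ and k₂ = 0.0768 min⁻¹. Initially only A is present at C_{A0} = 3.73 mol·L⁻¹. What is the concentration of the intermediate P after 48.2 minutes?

For first-order series with pure A initially, C_P(t) = k₁C_{A0}/(k₂−k₁)·(e^(−k₁t) − e^(−k₂t)).
e^(−k₁t) = e^(−0.0455×48.2) = e^(−2.193) = 0.1116; e^(−k₂t) = e^(−3.702) = 0.02468.
C_P = 0.0455×3.73/(0.0768−0.0455) × (0.1116−0.02468) = 5.422×0.08689 = 0.4711 mol·L⁻¹.

0.471 mol·L⁻¹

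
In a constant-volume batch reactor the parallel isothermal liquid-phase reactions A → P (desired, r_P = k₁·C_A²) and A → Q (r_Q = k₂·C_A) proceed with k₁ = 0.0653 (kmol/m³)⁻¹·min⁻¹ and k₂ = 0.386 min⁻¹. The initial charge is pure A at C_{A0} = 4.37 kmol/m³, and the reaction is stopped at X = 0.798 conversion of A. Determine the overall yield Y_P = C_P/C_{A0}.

C_A = C_{A0}(1−X) = 0.8827 kmol/m³.
Along a PFR/batch, dC_Q/dC_A = −r_Q/(r_P+r_Q) = −k₂/(k₂+k₁·C_A).
Integrating from C_{A0} to C_A: C_Q = (0.386/0.0653)·ln[(0.386+0.0653·4.37)/(0.386+0.0653·0.883)] = 5.911·ln(0.6714/0.4436) = 2.449 kmol/m³.
Then C_P = (C_{A0}−C_A) − C_Q = 3.487 − 2.449 = 1.038 kmol/m³.
Y_P = C_P/C_{A0} = 1.038/4.37 = 0.238.

0.238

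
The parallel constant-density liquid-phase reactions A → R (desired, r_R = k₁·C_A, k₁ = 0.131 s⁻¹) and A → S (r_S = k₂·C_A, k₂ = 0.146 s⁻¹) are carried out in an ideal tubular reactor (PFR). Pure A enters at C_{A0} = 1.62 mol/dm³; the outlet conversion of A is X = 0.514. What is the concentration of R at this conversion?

0.394 mol/dm³

C_A = C_{A0}(1−X) = 0.7873 mol/dm³.
Both paths are first order in A, so the instantaneous fraction to R is constant: dC_R/d(−C_A) = k₁/(k₁+k₂) = 0.4729.
C_R = 0.4729·(C_{A0}−C_A) = 0.4729×0.8327 = 0.394 mol/dm³.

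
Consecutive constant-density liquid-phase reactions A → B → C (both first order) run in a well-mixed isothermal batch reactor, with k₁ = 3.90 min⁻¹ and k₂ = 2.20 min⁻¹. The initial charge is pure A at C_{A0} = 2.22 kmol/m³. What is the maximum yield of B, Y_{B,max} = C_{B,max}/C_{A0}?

Evaluating C_B at t_opt = ln(k₂/k₁)/(k₂−k₁) gives C_{B,max}/C_{A0} = (k₁/k₂)^[k₂/(k₂−k₁)].
= (3.90/2.20)^(2.20/(2.20−3.90)) = (1.773)^(-1.294) = 0.4767.

0.477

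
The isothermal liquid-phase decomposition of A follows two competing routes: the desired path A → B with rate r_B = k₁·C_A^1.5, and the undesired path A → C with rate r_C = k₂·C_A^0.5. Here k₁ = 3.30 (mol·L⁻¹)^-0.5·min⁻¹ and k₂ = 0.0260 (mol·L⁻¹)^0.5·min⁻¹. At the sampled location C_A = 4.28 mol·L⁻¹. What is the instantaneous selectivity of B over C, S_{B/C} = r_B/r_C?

543

S_{B/C} = r_B/r_C = (k₁·C_A^1.5)/(k₂·C_A^0.5) = (k₁/k₂)·C_A.
= (3.30×4.280^1.5) / (0.0260×4.280^0.5) = 29.22/0.05379 = 543.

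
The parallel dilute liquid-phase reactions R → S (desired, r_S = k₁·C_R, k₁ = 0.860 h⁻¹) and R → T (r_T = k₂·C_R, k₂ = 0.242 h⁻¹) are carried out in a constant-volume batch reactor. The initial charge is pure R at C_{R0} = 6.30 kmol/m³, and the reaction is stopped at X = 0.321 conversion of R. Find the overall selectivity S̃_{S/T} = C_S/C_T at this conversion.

3.55

C_R = C_{R0}(1−X) = 4.278 kmol/m³.
Both paths are first order in R, so the instantaneous fraction to S is constant: dC_S/d(−C_R) = k₁/(k₁+k₂) = 0.7804.
C_S = 0.7804·(C_{R0}−C_R) = 0.7804×2.022 = 1.58 kmol/m³.
C_T = (C_{R0}−C_R)−C_S = 0.4441 kmol/m³; S̃_{S/T} = 1.578/0.4441 = 3.55.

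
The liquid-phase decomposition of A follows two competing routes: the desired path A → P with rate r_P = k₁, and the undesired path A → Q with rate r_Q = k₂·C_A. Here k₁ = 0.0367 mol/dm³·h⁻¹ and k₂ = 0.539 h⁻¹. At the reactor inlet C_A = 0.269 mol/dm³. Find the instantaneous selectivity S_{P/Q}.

0.253

S_{P/Q} = r_P/r_Q = (k₁)/(k₂·C_A) = (k₁/k₂)·C_A⁻¹.
= (0.0367) / (0.539×0.2690) = 0.03670/0.1450 = 0.253.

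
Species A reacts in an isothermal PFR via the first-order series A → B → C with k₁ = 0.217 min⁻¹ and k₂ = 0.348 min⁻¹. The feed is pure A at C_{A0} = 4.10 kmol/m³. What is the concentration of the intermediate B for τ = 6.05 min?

1.00 kmol/m³

Solving the coupled first-order balances gives C_B(τ) = [k₁/(k₂−k₁)]·C_{A0}·(e^(−k₁τ) − e^(−k₂τ)).
e^(−k₁τ) = e^(−0.217×6.05) = e^(−1.313) = 0.2691; e^(−k₂τ) = e^(−2.105) = 0.1218.
C_B = 0.217×4.10/(0.348−0.217) × (0.2691−0.1218) = 6.792×0.1473 = 1.000 kmol/m³.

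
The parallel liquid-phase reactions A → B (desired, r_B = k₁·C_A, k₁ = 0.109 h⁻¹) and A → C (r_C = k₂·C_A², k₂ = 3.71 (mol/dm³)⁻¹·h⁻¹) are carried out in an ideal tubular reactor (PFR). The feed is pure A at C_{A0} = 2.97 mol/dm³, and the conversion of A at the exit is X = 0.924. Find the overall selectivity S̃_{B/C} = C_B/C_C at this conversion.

0.0271

C_A = C_{A0}(1−X) = 0.2257 mol/dm³.
Along a PFR/batch, dC_B/dC_A = −r_B/(r_B+r_C) = −k₁/(k₁+k₂·C_A).
Integrating from C_{A0} to C_A: C_B = (0.109/3.71)·ln[(0.109+3.71·2.97)/(0.109+3.71·0.226)] = 0.02938·ln(11.13/0.9464) = 0.07241 mol/dm³.
C_C = (C_{A0}−C_A)−C_B = 2.672 mol/dm³; S̃_{B/C} = 0.07241/2.672 = 0.0271.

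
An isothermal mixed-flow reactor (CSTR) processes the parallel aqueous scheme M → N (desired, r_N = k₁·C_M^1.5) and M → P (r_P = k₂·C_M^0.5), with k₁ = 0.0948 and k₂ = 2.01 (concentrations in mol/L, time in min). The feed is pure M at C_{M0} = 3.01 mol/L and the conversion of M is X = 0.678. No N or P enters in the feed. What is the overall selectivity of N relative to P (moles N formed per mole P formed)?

Exit C_M = C_{M0}(1−X) = 3.01×0.322 = 0.9692 mol/L.
In a CSTR the entire volume is at exit conditions, so r_N = 0.0948×0.9692^1.5 = 0.09046 and r_P = 2.01×0.9692^0.5 = 1.979.
Overall selectivity = C_N/C_P = r_Nτ/(r_Pτ) = r_N/r_P = 0.0457.

0.0457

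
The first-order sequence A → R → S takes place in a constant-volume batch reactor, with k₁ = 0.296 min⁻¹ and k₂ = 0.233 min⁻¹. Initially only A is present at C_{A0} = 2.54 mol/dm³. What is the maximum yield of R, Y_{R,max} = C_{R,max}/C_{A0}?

0.413

At the optimum, C_{R,max}/C_{A0} = (k₁/k₂)^[k₂/(k₂−k₁)].
= (0.296/0.233)^(0.233/(0.233−0.296)) = (1.270)^(-3.698) = 0.4127.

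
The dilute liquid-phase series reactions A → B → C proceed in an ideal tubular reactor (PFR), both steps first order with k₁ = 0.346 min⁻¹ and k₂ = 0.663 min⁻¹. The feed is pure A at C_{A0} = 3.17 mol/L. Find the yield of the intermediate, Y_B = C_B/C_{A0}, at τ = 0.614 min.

For first-order series with pure A initially, C_B(τ) = k₁C_{A0}/(k₂−k₁)·(e^(−k₁τ) − e^(−k₂τ)).
e^(−k₁τ) = e^(−0.346×0.614) = e^(−0.2124) = 0.8086; e^(−k₂τ) = e^(−0.4071) = 0.6656.
C_B = 0.346×3.17/(0.663−0.346) × (0.8086−0.6656) = 3.460×0.1430 = 0.4948 mol/L.
Y_B = C_B/C_{A0} = 0.4948/3.17 = 0.156.

0.156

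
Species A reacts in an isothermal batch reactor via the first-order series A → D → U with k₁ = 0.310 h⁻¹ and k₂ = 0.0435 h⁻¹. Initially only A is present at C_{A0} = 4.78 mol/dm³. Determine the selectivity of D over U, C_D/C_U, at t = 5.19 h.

The intermediate concentration in a first-order A→B→C sequence is C_D = k₁C_{A0}(e^(−k₁t) − e^(−k₂t))/(k₂−k₁).
e^(−k₁t) = e^(−0.310×5.19) = e^(−1.609) = 0.2001; e^(−k₂t) = e^(−0.2258) = 0.7979.
C_D = 0.310×4.78/(0.0435−0.310) × (0.2001−0.7979) = (-5.560)×(-0.5978) = 3.324 mol/dm³.
C_A = C_{A0}e^(−k₁t) = 0.9565 mol/dm³, so C_U = C_{A0}−C_A−C_D = 0.4996 mol/dm³; C_D/C_U = 6.65.

6.65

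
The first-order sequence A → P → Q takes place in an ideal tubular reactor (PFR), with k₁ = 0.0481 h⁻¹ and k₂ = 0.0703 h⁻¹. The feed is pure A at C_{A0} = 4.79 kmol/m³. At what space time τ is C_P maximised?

The intermediate peaks when r₁ = r₂, i.e. k₁e^(−k₁τ) = k₂e^(−k₂τ), giving τ_opt = ln(k₂/k₁)/(k₂−k₁).
= ln(0.0703/0.0481)/(0.0703−0.0481) = ln(1.462)/0.02220 = 0.3795/0.02220 = 17.1 h.

17.1 h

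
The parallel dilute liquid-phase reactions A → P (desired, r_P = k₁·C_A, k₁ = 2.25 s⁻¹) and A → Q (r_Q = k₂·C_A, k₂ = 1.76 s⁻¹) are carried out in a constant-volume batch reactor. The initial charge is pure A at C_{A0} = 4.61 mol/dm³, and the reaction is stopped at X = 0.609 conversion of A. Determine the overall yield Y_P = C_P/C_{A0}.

0.342

C_A = C_{A0}(1−X) = 1.803 mol/dm³.
Both paths are first order in A, so the instantaneous fraction to P is constant: dC_P/d(−C_A) = k₁/(k₁+k₂) = 0.5611.
C_P = 0.5611·(C_{A0}−C_A) = 0.5611×2.807 = 1.58 mol/dm³.
Y_P = C_P/C_{A0} = 1.575/4.61 = 0.342.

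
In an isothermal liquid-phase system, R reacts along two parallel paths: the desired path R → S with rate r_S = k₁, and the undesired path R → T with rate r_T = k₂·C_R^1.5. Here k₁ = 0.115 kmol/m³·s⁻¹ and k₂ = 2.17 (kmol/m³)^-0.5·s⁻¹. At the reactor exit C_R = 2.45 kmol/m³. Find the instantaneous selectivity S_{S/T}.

0.0138

S_{S/T} = r_S/r_T = (k₁)/(k₂·C_R^1.5) = (k₁/k₂)·C_R^-1.5.
= (0.115) / (2.17×2.450^1.5) = 0.1150/8.322 = 0.0138.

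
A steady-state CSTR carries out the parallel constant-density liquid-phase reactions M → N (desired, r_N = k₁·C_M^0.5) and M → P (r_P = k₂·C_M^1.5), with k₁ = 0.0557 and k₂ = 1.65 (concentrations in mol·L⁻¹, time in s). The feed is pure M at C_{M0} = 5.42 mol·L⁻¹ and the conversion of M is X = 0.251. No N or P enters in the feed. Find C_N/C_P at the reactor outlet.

Exit C_M = C_{M0}(1−X) = 5.42×0.749 = 4.060 mol·L⁻¹.
In a CSTR the entire volume is at exit conditions, so r_N = 0.0557×4.060^0.5 = 0.1122 and r_P = 1.65×4.060^1.5 = 13.50.
Overall selectivity = C_N/C_P = r_Nτ/(r_Pτ) = r_N/r_P = 0.00832.

0.00832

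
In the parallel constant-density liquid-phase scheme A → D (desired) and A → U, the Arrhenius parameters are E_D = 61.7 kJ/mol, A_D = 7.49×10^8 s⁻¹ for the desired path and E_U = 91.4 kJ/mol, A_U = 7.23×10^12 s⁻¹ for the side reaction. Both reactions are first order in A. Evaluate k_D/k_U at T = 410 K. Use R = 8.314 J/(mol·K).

0.630

k_D/k_U = (A_D/A_U)·exp[−(E_D−E_U)/(RT)] = (A_D/A_U)·exp[(E_U−E_D)/(RT)].
(E_U−E_D)/(RT) = (91.4−61.7)×10³/(8.314×410) = 29700/3409 = 8.713.
k_D/k_U = (7.49×10^8/7.23×10^12)·exp(8.713) = 1.036×10^-4 × 6081 = 0.630.
Since E_D < E_U, lowering the temperature improves selectivity toward D.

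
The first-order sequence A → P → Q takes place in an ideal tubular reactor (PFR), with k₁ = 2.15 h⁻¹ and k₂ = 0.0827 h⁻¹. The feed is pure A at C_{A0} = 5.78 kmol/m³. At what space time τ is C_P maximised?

1.58 h

Setting dC_P/dτ = 0 gives τ_opt = ln(k₂/k₁)/(k₂−k₁).
= ln(0.0827/2.15)/(0.0827−2.15) = ln(0.03847)/-2.067 = -3.258/-2.067 = 1.58 h.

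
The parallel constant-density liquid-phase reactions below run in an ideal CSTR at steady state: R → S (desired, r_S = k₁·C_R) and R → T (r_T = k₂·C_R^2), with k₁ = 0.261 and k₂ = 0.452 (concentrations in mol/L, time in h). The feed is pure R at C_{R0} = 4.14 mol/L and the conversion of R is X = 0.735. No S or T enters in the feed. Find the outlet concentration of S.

Exit C_R = C_{R0}(1−X) = 4.14×0.265 = 1.097 mol/L.
In a CSTR the entire volume is at exit conditions, so r_S = 0.261×1.097 = 0.2863 and r_T = 0.452×1.097^2 = 0.5440.
Fraction of consumed R going to S: r_S/(r_S+r_T) = 0.3448.
C_S = 0.3448·C_{R0}·X = 0.3448×4.14×0.735 = 1.05 mol/L.

1.05 mol/L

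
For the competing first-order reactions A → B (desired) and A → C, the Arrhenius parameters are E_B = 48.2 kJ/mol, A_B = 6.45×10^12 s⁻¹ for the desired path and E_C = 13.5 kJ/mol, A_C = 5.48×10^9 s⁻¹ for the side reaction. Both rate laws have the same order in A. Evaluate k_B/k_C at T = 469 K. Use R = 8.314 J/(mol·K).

0.161

k_B/k_C = (A_B/A_C)·exp[−(E_B−E_C)/(RT)] = (A_B/A_C)·exp[(E_C−E_B)/(RT)].
(E_C−E_B)/(RT) = (13.5−48.2)×10³/(8.314×469) = -34700/3899 = -8.899.
k_B/k_C = (6.45×10^12/5.48×10^9)·exp(-8.899) = 1177 × 1.365×10^-4 = 0.161.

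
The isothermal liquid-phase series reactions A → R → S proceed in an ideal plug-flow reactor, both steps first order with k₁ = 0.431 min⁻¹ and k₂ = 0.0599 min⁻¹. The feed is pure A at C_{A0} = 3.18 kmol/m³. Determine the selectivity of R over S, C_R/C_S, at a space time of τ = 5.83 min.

For first-order series with pure A initially, C_R(τ) = k₁C_{A0}/(k₂−k₁)·(e^(−k₁τ) − e^(−k₂τ)).
e^(−k₁τ) = e^(−0.431×5.83) = e^(−2.513) = 0.08105; e^(−k₂τ) = e^(−0.3492) = 0.7052.
C_R = 0.431×3.18/(0.0599−0.431) × (0.08105−0.7052) = (-3.693)×(-0.6242) = 2.305 kmol/m³.
C_A = C_{A0}e^(−k₁τ) = 0.2577 kmol/m³, so C_S = C_{A0}−C_A−C_R = 0.6169 kmol/m³; C_R/C_S = 3.74.

3.74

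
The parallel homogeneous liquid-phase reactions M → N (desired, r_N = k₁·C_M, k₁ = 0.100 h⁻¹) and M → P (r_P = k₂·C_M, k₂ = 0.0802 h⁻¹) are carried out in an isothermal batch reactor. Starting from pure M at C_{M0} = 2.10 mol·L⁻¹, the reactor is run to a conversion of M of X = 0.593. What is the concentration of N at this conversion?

C_M = C_{M0}(1−X) = 0.8547 mol·L⁻¹.
Both paths are first order in M, so the instantaneous fraction to N is constant: dC_N/d(−C_M) = k₁/(k₁+k₂) = 0.5549.
C_N = 0.5549·(C_{M0}−C_M) = 0.5549×1.245 = 0.691 mol·L⁻¹.

0.691 mol·L⁻¹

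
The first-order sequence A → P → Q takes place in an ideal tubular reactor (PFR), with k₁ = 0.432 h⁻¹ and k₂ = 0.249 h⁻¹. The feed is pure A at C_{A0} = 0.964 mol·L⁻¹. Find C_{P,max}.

0.456 mol·L⁻¹

At the optimum, C_{P,max}/C_{A0} = (k₁/k₂)^[k₂/(k₂−k₁)].
= (0.432/0.249)^(0.249/(0.249−0.432)) = (1.735)^(-1.361) = 0.4725.
C_{P,max} = 0.4725×0.964 = 0.456 mol·L⁻¹.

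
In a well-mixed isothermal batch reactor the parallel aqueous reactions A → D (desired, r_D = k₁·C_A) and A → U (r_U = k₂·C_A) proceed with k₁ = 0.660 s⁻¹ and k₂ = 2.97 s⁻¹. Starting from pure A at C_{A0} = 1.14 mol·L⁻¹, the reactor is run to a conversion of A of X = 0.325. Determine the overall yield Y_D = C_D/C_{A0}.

0.0591

C_A = C_{A0}(1−X) = 0.7695 mol·L⁻¹.
Both paths are first order in A, so the instantaneous fraction to D is constant: dC_D/d(−C_A) = k₁/(k₁+k₂) = 0.1818.
C_D = 0.1818·(C_{A0}−C_A) = 0.1818×0.3705 = 0.0674 mol·L⁻¹.
Y_D = C_D/C_{A0} = 0.06736/1.14 = 0.0591.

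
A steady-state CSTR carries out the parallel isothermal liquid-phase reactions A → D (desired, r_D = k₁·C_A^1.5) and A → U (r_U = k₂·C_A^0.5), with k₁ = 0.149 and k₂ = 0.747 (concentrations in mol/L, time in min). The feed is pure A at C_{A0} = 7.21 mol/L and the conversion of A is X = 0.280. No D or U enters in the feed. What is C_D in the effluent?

Exit C_A = C_{A0}(1−X) = 7.21×0.720 = 5.191 mol/L.
In a CSTR the entire volume is at exit conditions, so r_D = 0.149×5.191^1.5 = 1.762 and r_U = 0.747×5.191^0.5 = 1.702.
Fraction of consumed A going to D: r_D/(r_D+r_U) = 0.5087.
C_D = 0.5087·C_{A0}·X = 0.5087×7.21×0.280 = 1.03 mol/L.

1.03 mol/L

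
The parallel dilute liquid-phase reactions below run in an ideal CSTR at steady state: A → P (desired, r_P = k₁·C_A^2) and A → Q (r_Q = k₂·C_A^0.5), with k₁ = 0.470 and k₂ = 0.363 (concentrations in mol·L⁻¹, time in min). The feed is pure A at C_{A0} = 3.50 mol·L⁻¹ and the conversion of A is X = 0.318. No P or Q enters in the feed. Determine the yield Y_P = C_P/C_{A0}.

Exit C_A = C_{A0}(1−X) = 3.50×0.682 = 2.387 mol·L⁻¹.
In a CSTR the entire volume is at exit conditions, so r_P = 0.470×2.387^2 = 2.678 and r_Q = 0.363×2.387^0.5 = 0.5608.
Fraction of consumed A going to P: r_P/(r_P+r_Q) = 0.8268.
C_P = 0.8268·C_{A0}·X = 0.8268×3.50×0.318 = 0.920 mol·L⁻¹; Y_P = C_P/C_{A0} = 0.263.

0.263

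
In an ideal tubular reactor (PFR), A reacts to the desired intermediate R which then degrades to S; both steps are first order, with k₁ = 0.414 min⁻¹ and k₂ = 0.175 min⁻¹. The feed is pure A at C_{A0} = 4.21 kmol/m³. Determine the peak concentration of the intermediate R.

At the optimum, C_{R,max}/C_{A0} = (k₁/k₂)^[k₂/(k₂−k₁)].
= (0.414/0.175)^(0.175/(0.175−0.414)) = (2.366)^(-0.7322) = 0.5323.
C_{R,max} = 0.5323×4.21 = 2.24 kmol/m³.

2.24 kmol/m³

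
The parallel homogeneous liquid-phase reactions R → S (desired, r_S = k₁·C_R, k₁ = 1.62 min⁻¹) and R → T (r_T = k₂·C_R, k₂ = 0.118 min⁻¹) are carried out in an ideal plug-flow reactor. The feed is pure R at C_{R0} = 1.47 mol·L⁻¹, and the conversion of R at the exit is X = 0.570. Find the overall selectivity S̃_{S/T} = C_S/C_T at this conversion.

C_R = C_{R0}(1−X) = 0.6321 mol·L⁻¹.
Both paths are first order in R, so the instantaneous fraction to S is constant: dC_S/d(−C_R) = k₁/(k₁+k₂) = 0.9321.
C_S = 0.9321·(C_{R0}−C_R) = 0.9321×0.8379 = 0.781 mol·L⁻¹.
C_T = (C_{R0}−C_R)−C_S = 0.05689 mol·L⁻¹; S̃_{S/T} = 0.7810/0.05689 = 13.7.

13.7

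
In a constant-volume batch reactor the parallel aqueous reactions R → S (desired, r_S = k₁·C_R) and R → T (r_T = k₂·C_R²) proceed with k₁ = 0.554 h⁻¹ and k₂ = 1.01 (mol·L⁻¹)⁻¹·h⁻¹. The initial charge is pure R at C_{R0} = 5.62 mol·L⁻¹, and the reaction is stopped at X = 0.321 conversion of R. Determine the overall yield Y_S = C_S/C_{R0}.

0.0338

C_R = C_{R0}(1−X) = 3.816 mol·L⁻¹.
Along a PFR/batch, dC_S/dC_R = −r_S/(r_S+r_T) = −k₁/(k₁+k₂·C_R).
Integrating from C_{R0} to C_R: C_S = (0.554/1.01)·ln[(0.554+1.01·5.62)/(0.554+1.01·3.82)] = 0.5485·ln(6.230/4.408) = 0.1898 mol·L⁻¹.
Y_S = C_S/C_{R0} = 0.1898/5.62 = 0.0338.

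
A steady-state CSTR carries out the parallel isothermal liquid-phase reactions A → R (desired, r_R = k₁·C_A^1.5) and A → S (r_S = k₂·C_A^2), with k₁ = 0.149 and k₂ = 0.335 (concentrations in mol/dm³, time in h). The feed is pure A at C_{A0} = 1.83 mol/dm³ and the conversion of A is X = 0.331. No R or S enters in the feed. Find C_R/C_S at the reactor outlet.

Exit C_A = C_{A0}(1−X) = 1.83×0.669 = 1.224 mol/dm³.
A CSTR operates uniformly at the exit composition, giving r_R = 0.2018 and r_S = 0.5021 (each k·C_A^n at C_A = 1.224).
Overall selectivity = C_R/C_S = r_Rτ/(r_Sτ) = r_R/r_S = 0.402.

0.402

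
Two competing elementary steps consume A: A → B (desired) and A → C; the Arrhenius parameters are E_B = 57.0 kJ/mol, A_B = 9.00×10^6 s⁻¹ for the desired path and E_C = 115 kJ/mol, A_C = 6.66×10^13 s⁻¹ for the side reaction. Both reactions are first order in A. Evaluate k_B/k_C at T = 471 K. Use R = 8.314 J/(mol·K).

With equal orders, S_{B/C} = k_B/k_C = (A_B/A_C)·exp[(E_C−E_B)/(RT)].
(E_C−E_B)/(RT) = (115−57.0)×10³/(8.314×471) = 58000/3916 = 14.81.
k_B/k_C = (9.00×10^6/6.66×10^13)·exp(14.81) = 1.351×10^-7 × 2.707×10^6 = 0.366.

0.366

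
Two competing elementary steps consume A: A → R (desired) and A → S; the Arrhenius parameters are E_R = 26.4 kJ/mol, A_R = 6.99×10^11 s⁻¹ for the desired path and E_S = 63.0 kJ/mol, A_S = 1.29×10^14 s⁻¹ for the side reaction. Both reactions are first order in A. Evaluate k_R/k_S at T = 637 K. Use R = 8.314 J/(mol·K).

5.44

Since both paths have the same order in A, the concentration cancels and S_{R/S} = k_R/k_S = (A_R/A_S)·exp[(E_S−E_R)/(RT)].
(E_S−E_R)/(RT) = (63.0−26.4)×10³/(8.314×637) = 36600/5296 = 6.911.
k_R/k_S = (6.99×10^11/1.29×10^14)·exp(6.911) = 0.005419 × 1003 = 5.44.
Since E_R < E_S, lowering the temperature improves selectivity toward R.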